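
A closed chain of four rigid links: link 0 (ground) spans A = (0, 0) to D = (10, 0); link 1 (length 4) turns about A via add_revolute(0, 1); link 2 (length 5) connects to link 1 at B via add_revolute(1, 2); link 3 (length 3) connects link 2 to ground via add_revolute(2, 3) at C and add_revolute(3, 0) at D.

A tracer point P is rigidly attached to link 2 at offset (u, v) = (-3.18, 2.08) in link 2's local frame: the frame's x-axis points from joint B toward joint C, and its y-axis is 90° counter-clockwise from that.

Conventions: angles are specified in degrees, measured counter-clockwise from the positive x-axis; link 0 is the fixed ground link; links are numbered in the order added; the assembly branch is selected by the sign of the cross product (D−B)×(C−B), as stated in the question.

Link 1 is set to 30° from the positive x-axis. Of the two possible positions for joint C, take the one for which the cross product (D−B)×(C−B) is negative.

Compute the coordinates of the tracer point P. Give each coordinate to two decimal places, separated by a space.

A=(0,0), D=(10.00,0)
B = A + 4.00·(cos30°, sin30°) = (3.4641, 2.0000)
|BD| = 6.8351
circle(B,5.00) ∩ circle(D,3.00): a=4.5880, h=1.9876
  candidates: C₊=(8.4329,2.5581) cross=13.585; C₋=(7.2697,-1.2431) cross=-13.585
  branch - wants cross < 0 → take C=(7.2697,-1.2431) (cross=-13.585)
ex = (C−B)/|BC| = (0.7611,-0.6486); ey = (0.6486,0.7611)
P = B + -3.18·ex + 2.08·ey = (2.3929,5.6457)

2.39 5.65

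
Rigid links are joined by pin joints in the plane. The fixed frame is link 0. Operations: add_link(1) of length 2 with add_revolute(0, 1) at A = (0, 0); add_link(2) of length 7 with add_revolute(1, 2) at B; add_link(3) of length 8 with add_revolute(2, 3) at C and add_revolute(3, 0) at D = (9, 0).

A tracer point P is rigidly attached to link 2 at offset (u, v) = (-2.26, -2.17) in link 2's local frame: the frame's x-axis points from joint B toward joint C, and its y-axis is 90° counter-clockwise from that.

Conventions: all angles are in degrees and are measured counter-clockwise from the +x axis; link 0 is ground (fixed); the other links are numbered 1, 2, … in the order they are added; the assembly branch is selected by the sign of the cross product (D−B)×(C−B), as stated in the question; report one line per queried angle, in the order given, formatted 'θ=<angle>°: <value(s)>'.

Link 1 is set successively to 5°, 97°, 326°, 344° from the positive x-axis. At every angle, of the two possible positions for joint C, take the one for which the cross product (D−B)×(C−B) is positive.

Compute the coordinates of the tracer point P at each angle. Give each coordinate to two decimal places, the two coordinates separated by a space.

A=(0,0), D=(9.00,0)
θ=5°: B = A + 2.00·(cos5°, sin5°) = (1.9924, 0.1743)
θ=5°: |BD| = 7.0098
θ=5°: circle(B,7.00) ∩ circle(D,8.00): a=2.4350, h=6.5628
θ=5°:   candidates: C₊=(4.5898,6.6746) cross=46.004; C₋=(4.2634,-6.4471) cross=-46.004
θ=5°:   branch + wants cross > 0 → take C=(4.5898,6.6746) (cross=46.004)
θ=5°: ex = (C−B)/|BC| = (0.3711,0.9286); ey = (-0.9286,0.3711)
θ=5°: P = B + -2.26·ex + -2.17·ey = (3.1689,-2.7295)
θ=97°: B = A + 2.00·(cos97°, sin97°) = (-0.2437, 1.9851)
θ=97°: |BD| = 9.4545
θ=97°: circle(B,7.00) ∩ circle(D,8.00): a=3.9340, h=5.7900
θ=97°:   candidates: C₊=(4.8182,6.8200) cross=54.741; C₋=(2.3869,-4.5018) cross=-54.741
θ=97°:   branch + wants cross > 0 → take C=(4.8182,6.8200) (cross=54.741)
θ=97°: ex = (C−B)/|BC| = (0.7231,0.6907); ey = (-0.6907,0.7231)
θ=97°: P = B + -2.26·ex + -2.17·ey = (-0.3792,-1.1451)
θ=326°: B = A + 2.00·(cos326°, sin326°) = (1.6581, -1.1184)
θ=326°: |BD| = 7.4266
θ=326°: circle(B,7.00) ∩ circle(D,8.00): a=2.7034, h=6.4569
θ=326°:   candidates: C₊=(3.3583,5.6720) cross=47.953; C₋=(5.3030,-7.0945) cross=-47.953
θ=326°:   branch + wants cross > 0 → take C=(3.3583,5.6720) (cross=47.953)
θ=326°: ex = (C−B)/|BC| = (0.2429,0.9701); ey = (-0.9701,0.2429)
θ=326°: P = B + -2.26·ex + -2.17·ey = (3.2142,-3.8378)
θ=344°: B = A + 2.00·(cos344°, sin344°) = (1.9225, -0.5513)
θ=344°: |BD| = 7.0989
θ=344°: circle(B,7.00) ∩ circle(D,8.00): a=2.4930, h=6.5410
θ=344°:   candidates: C₊=(3.9000,6.1636) cross=46.434; C₋=(4.9159,-6.8790) cross=-46.434
θ=344°:   branch + wants cross > 0 → take C=(3.9000,6.1636) (cross=46.434)
θ=344°: ex = (C−B)/|BC| = (0.2825,0.9593); ey = (-0.9593,0.2825)
θ=344°: P = B + -2.26·ex + -2.17·ey = (3.3657,-3.3322)

θ=5°: 3.17 -2.73
θ=97°: -0.38 -1.15
θ=326°: 3.21 -3.84
θ=344°: 3.37 -3.33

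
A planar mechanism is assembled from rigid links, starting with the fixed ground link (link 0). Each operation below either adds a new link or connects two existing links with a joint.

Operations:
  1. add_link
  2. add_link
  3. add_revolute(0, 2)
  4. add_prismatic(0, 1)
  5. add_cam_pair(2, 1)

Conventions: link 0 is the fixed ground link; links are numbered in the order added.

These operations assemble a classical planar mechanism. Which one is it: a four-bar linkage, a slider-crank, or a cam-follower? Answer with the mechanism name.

links: 3 (incl. ground); joints: 1 revolute, 1 prismatic, 1 higher (cam) pair, forming one closed loop
3 links, revolute + prismatic + higher pair in one loop → cam-follower

cam-follower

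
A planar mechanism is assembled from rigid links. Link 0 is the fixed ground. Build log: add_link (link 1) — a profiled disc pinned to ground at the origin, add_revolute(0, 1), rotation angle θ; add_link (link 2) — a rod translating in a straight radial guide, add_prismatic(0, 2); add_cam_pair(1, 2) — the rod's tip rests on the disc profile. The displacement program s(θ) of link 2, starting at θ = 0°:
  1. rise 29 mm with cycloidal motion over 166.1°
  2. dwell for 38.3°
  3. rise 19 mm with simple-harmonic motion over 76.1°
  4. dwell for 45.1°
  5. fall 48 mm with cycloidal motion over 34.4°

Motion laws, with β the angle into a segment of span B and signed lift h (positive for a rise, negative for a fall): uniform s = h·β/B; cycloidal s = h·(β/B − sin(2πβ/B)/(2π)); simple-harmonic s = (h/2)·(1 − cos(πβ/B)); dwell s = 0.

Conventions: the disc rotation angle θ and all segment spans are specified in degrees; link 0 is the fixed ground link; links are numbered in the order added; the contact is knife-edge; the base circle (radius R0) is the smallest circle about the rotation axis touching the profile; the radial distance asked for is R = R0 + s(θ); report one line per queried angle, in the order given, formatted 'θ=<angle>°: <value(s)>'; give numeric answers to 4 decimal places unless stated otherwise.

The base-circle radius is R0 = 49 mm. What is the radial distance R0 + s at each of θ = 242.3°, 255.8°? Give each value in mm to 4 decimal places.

seg 1 [0°–166.1°] cycloidal, h=29: full span → s += 29 → s = 29.0000
seg 2 [166.1°–204.4°] dwell: s stays 29.0000
seg 3 [204.4°–280.5°] simple-harmonic, h=19: θ=242.3° here. β=37.9, B=76.1. 19/2·(1 − cos(π·0.4980)) = 9.4412 → s = 38.4412
seg 3 [204.4°–280.5°] simple-harmonic, h=19: θ=255.8° here. β=51.4, B=76.1. 19/2·(1 − cos(π·0.6754)) = 14.4746 → s = 43.4746
θ=242.3°: R = R0 + s = 49 + 38.4412 = 87.4412
θ=255.8°: R = R0 + s = 49 + 43.4746 = 92.4746

θ=242.3°: 87.4412
θ=255.8°: 92.4746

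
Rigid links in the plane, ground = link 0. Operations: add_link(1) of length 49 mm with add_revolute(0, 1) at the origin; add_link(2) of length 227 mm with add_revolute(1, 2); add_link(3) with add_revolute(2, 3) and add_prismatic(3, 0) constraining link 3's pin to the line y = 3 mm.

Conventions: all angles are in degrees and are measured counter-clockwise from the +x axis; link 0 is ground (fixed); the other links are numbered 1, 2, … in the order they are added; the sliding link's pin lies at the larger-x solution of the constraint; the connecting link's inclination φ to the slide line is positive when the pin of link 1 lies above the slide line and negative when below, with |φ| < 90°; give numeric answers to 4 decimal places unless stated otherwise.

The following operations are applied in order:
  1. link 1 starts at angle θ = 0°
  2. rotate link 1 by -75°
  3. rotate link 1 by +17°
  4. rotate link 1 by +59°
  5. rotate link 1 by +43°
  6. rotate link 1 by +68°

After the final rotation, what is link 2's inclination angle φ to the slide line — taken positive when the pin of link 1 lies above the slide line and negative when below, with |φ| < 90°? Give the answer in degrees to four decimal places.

geometry: r = 49 mm, L = 227 mm, e = 3 mm; θ starts at 0°
rotate link 1 by -75°: θ ← 0° -75° = -75°
rotate link 1 by +17°: θ ← -75° +17° = -58°
rotate link 1 by +59°: θ ← -58° +59° = 1°
rotate link 1 by +43°: θ ← 1° +43° = 44°
rotate link 1 by +68°: θ ← 44° +68° = 112°
h = r sin θ − e = 45.432009 − 3 = 42.432009
sin φ = h / L = 42.432009 / 227 = 0.18692515
φ = arcsin(0.18692515) = 10.773394°

10.7734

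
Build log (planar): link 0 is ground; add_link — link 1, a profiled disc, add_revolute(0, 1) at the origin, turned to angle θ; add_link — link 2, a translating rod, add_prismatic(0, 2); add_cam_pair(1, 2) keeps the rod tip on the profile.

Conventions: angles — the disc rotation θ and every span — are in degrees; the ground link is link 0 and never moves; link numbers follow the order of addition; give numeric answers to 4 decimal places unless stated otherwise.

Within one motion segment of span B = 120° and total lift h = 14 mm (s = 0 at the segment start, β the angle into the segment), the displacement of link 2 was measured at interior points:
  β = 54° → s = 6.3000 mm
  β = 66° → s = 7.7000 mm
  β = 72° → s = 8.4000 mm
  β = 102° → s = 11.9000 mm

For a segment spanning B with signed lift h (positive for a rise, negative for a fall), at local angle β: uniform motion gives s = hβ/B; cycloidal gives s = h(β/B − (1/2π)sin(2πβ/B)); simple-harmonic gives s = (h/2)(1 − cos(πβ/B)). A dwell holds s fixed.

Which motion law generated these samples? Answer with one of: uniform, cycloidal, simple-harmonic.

candidates at β/B = r: uniform s = h·r (linear in β); cycloidal s = h·(r − sin(2πr)/(2π)); simple-harmonic s = (h/2)(1 − cos(πr))
β=54°: printed 6.3000 | uniform 6.3000, cycloidal 5.6115, simple-harmonic 5.9050
β=66°: printed 7.7000 | uniform 7.7000, cycloidal 8.3885, simple-harmonic 8.0950
β=72°: printed 8.4000 | uniform 8.4000, cycloidal 9.7097, simple-harmonic 9.1631
β=102°: printed 11.9000 | uniform 11.9000, cycloidal 13.7026, simple-harmonic 13.2370
only one law matches every sample → uniform

uniform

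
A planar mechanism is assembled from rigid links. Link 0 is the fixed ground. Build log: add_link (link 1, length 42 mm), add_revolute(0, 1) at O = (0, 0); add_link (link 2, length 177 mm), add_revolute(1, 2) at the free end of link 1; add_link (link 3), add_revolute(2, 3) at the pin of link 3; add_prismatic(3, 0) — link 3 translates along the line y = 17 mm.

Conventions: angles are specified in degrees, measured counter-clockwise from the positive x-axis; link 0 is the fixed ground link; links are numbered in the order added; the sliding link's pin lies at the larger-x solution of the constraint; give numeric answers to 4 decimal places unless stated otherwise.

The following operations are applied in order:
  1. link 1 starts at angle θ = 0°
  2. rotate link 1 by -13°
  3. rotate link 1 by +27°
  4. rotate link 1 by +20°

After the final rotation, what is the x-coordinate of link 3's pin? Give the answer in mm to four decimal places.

geometry: r = 42 mm, L = 177 mm, e = 17 mm; θ starts at 0°
rotate link 1 by -13°: θ ← 0° -13° = -13°
rotate link 1 by +27°: θ ← -13° +27° = 14°
rotate link 1 by +20°: θ ← 14° +20° = 34°
crank pin P = (r cos θ, r sin θ) = (34.819578, 23.486102)
h = r sin θ − e = 23.486102 − 17 = 6.486102
x = r cos θ + √(L² − h²) = 34.819578 + 176.881120 = 211.700698

211.7007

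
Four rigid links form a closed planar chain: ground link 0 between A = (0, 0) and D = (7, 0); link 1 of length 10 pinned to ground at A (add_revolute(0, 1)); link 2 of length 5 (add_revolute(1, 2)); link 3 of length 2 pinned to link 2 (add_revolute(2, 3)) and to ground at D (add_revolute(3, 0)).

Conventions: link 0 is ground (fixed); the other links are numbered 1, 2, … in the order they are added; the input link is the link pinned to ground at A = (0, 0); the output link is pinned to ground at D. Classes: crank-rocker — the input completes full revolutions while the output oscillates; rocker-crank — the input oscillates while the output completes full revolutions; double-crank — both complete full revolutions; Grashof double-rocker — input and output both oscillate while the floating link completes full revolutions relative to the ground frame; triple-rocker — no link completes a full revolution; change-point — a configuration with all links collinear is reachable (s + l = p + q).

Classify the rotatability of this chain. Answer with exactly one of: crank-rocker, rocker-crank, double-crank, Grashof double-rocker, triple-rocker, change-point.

lengths: ground=7, input=10, coupler=5, output=2
sorted: s=2 (shortest), l=10 (longest), p+q=12
s + l = 12 vs p + q = 12
s + l = p + q → change-point (collinear configuration reachable)

change-point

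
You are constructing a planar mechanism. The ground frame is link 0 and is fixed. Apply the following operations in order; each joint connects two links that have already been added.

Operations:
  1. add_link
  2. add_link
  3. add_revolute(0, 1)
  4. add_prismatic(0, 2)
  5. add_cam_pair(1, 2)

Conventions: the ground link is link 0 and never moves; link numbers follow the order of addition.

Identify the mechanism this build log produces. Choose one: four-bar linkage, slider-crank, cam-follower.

links: 3 (incl. ground); joints: 1 revolute, 1 prismatic, 1 higher (cam) pair, forming one closed loop
3 links, revolute + prismatic + higher pair in one loop → cam-follower

cam-follower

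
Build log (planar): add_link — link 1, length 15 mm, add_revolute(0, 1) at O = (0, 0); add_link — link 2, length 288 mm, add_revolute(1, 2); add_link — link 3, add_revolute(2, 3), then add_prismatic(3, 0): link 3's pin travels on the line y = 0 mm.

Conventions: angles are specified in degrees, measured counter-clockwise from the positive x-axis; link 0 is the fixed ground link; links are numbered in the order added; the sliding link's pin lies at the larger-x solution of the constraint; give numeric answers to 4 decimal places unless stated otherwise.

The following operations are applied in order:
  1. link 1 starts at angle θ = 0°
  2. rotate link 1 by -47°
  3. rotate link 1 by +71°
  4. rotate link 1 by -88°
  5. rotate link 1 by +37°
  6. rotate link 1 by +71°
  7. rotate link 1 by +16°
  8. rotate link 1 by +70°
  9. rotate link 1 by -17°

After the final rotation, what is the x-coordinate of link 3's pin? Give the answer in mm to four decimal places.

geometry: r = 15 mm, L = 288 mm, e = 0 mm; θ starts at 0°
rotate link 1 by -47°: θ ← 0° -47° = -47°
rotate link 1 by +71°: θ ← -47° +71° = 24°
rotate link 1 by -88°: θ ← 24° -88° = -64°
rotate link 1 by +37°: θ ← -64° +37° = -27°
rotate link 1 by +71°: θ ← -27° +71° = 44°
rotate link 1 by +16°: θ ← 44° +16° = 60°
rotate link 1 by +70°: θ ← 60° +70° = 130°
rotate link 1 by -17°: θ ← 130° -17° = 113°
crank pin P = (r cos θ, r sin θ) = (-5.860967, 13.807573)
h = r sin θ − e = 13.807573 − 0 = 13.807573
x = r cos θ + √(L² − h²) = -5.860967 + 287.668822 = 281.807855

281.8079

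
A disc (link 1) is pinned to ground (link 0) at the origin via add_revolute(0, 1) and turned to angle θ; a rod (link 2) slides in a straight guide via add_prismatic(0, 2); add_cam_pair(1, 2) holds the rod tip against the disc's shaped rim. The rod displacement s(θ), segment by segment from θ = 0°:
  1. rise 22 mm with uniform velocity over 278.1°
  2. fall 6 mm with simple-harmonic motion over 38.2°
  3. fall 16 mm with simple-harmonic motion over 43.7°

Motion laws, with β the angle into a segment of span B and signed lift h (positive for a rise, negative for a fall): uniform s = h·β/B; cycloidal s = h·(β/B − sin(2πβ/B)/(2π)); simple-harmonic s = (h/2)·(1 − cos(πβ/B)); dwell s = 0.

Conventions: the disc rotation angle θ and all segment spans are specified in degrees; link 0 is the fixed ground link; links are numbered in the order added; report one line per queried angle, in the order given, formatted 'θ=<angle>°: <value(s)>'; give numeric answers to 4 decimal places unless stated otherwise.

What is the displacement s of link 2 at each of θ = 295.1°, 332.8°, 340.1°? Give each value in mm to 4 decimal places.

segment 1 (0° to 278.1°, uniform, h = 22) is passed completely: s = 0.0000 + (22) = 22.0000
θ = 295.1° falls in segment 2 (278.1° to 316.3°, simple-harmonic, h = -6): β = 295.1 − 278.1 = 17°, B = 38.2°; Δs = -6/2·(1 − cos(π·0.4450)) = -2.4845; s = 22.0000 − 2.4845 = 19.5155
segment 2 (278.1° to 316.3°, simple-harmonic, h = -6) is passed completely: s = 22.0000 + (-6) = 16.0000
θ = 332.8° falls in segment 3 (316.3° to 360°, simple-harmonic, h = -16): β = 332.8 − 316.3 = 16.5°, B = 43.7°; Δs = -16/2·(1 − cos(π·0.3776)) = -4.9984; s = 16.0000 − 4.9984 = 11.0016
θ = 340.1° falls in segment 3 (316.3° to 360°, simple-harmonic, h = -16): β = 340.1 − 316.3 = 23.8°, B = 43.7°; Δs = -16/2·(1 − cos(π·0.5446)) = -9.1178; s = 16.0000 − 9.1178 = 6.8822

θ=295.1°: 19.5155
θ=332.8°: 11.0016
θ=340.1°: 6.8822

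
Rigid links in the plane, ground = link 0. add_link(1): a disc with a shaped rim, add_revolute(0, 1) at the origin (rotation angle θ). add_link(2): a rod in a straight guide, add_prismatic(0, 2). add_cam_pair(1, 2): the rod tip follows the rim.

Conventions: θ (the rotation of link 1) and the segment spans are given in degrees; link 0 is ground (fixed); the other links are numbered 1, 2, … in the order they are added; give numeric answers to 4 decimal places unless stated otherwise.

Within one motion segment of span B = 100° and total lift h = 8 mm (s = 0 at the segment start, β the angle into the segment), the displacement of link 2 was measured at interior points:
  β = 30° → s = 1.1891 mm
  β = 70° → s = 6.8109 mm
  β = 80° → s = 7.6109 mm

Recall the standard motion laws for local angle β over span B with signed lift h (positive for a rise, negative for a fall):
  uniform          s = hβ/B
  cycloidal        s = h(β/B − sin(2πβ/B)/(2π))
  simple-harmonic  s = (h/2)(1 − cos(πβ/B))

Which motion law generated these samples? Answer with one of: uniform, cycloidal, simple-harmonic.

candidates at β/B = r: uniform s = h·r (linear in β); cycloidal s = h·(r − sin(2πr)/(2π)); simple-harmonic s = (h/2)(1 − cos(πr))
β=30°: printed 1.1891 | uniform 2.4000, cycloidal 1.1891, simple-harmonic 1.6489
β=70°: printed 6.8109 | uniform 5.6000, cycloidal 6.8109, simple-harmonic 6.3511
β=80°: printed 7.6109 | uniform 6.4000, cycloidal 7.6109, simple-harmonic 7.2361
only one law matches every sample → cycloidal

cycloidal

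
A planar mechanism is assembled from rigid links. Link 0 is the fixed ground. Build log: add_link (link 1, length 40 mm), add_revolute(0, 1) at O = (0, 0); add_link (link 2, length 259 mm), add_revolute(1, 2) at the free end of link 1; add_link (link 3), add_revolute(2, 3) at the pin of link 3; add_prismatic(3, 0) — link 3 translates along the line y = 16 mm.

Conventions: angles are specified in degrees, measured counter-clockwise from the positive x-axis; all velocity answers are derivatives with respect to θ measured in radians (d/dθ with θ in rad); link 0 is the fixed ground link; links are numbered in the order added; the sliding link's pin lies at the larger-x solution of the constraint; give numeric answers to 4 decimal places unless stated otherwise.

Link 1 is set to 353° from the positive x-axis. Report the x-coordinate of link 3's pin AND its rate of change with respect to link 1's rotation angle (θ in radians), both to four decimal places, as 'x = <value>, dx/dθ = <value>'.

geometry: r = 40 mm, L = 259 mm, e = 16 mm
crank pin P = (r cos θ, r sin θ) = (39.701846, -4.874774)
h = r sin θ − e = -4.874774 − 16 = -20.874774
x = r cos θ + √(L² − h²) = 39.701846 + 258.157401 = 297.859247
dx/dθ = −r sin θ − h·r cos θ/√(L² − h²) (θ in radians; h = -20.874774) = 8.085091

x = 297.8592, dx/dθ = 8.0851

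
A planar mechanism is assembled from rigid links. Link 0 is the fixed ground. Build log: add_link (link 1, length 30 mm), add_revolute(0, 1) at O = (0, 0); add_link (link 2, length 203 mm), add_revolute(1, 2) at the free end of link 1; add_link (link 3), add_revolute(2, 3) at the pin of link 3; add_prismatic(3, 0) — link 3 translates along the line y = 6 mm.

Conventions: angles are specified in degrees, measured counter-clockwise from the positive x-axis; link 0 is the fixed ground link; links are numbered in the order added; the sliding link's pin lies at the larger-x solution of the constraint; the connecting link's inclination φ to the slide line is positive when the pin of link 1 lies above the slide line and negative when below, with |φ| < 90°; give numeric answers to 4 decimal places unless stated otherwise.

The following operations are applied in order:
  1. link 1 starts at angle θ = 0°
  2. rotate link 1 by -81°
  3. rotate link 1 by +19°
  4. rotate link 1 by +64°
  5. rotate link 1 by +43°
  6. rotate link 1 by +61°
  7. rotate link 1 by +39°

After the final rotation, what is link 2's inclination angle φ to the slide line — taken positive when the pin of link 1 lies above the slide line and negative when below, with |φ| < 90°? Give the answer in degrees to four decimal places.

geometry: r = 30 mm, L = 203 mm, e = 6 mm; θ starts at 0°
rotate link 1 by -81°: θ ← 0° -81° = -81°
rotate link 1 by +19°: θ ← -81° +19° = -62°
rotate link 1 by +64°: θ ← -62° +64° = 2°
rotate link 1 by +43°: θ ← 2° +43° = 45°
rotate link 1 by +61°: θ ← 45° +61° = 106°
rotate link 1 by +39°: θ ← 106° +39° = 145°
h = r sin θ − e = 17.207293 − 6 = 11.207293
sin φ = h / L = 11.207293 / 203 = 0.05520834
φ = arcsin(0.05520834) = 3.164814°

3.1648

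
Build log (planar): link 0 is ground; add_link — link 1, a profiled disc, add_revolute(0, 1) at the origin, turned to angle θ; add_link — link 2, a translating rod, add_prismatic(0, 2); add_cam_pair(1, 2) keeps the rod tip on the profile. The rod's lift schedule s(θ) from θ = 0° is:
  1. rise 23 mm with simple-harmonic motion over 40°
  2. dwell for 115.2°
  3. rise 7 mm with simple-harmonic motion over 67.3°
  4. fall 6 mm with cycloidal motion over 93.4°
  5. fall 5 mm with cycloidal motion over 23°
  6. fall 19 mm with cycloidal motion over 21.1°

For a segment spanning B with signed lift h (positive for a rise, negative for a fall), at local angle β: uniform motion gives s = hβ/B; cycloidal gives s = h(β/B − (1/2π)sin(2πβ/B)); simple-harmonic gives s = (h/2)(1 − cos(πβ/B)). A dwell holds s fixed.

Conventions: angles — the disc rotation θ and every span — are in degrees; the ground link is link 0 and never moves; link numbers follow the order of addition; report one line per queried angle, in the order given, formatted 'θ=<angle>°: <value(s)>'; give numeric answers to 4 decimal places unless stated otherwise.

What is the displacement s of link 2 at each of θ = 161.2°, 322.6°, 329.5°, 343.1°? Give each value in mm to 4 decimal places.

seg 1 [0°–40°] simple-harmonic, h=23: full span → s += 23 → s = 23.0000
seg 2 [40°–155.2°] dwell: s stays 23.0000
seg 3 [155.2°–222.5°] simple-harmonic, h=7: θ=161.2° here. β=6, B=67.3. 7/2·(1 − cos(π·0.0892)) = 0.1364 → s = 23.1364
seg 3 [155.2°–222.5°] simple-harmonic, h=7: full span → s += 7 → s = 30.0000
seg 4 [222.5°–315.9°] cycloidal, h=-6: full span → s += -6 → s = 24.0000
seg 5 [315.9°–338.9°] cycloidal, h=-5: θ=322.6° here. β=6.7, B=23. -5·(0.2913 − sin(2π·0.2913)/(2π)) = -0.6874 → s = 23.3126
seg 5 [315.9°–338.9°] cycloidal, h=-5: θ=329.5° here. β=13.6, B=23. -5·(0.5913 − sin(2π·0.5913)/(2π)) = -3.3884 → s = 20.6116
seg 5 [315.9°–338.9°] cycloidal, h=-5: full span → s += -5 → s = 19.0000
seg 6 [338.9°–360°] cycloidal, h=-19: θ=343.1° here. β=4.2, B=21.1. -19·(0.1991 − sin(2π·0.1991)/(2π)) = -0.9117 → s = 18.0883

θ=161.2°: 23.1364
θ=322.6°: 23.3126
θ=329.5°: 20.6116
θ=343.1°: 18.0883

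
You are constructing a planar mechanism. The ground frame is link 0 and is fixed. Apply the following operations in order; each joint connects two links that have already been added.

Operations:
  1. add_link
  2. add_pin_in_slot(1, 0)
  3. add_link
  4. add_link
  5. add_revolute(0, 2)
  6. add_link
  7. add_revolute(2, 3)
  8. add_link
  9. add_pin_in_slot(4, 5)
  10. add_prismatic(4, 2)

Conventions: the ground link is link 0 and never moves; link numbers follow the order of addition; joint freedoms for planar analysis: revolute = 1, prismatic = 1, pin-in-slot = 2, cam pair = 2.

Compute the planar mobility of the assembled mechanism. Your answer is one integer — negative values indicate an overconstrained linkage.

(L,J1,J2)=(1,0,0); link0 fixed
link1: (2,0,0)
PS 1-0 [J2]: (2,0,1)
link2: (3,0,1)
link3: (4,0,1)
R 0-2 [J1]: (4,1,1)
link4: (5,1,1)
R 2-3 [J1]: (5,2,1)
link5: (6,2,1)
PS 4-5 [J2]: (6,2,2)
P 4-2 [J1]: (6,3,2)
Grübler: 3·5 − 2·3 − 2 = 7

M = 7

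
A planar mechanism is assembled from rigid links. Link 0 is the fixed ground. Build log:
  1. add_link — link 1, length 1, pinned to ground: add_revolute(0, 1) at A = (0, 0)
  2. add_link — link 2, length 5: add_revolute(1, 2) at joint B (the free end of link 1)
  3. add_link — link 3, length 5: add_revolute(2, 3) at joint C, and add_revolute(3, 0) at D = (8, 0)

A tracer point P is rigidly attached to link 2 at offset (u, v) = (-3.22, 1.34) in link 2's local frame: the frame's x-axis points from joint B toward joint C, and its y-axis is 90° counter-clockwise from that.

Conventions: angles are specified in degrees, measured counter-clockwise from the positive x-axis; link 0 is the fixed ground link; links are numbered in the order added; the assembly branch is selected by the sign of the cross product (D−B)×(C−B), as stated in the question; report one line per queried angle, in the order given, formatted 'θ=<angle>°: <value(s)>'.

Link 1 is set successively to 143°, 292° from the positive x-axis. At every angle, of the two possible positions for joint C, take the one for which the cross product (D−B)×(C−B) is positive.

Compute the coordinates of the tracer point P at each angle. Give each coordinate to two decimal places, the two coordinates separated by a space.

A=(0,0), D=(8.00,0)
θ=143°: B = A + 1.00·(cos143°, sin143°) = (-0.7986, 0.6018)
θ=143°: |BD| = 8.8192
θ=143°: circle(B,5.00) ∩ circle(D,5.00): a=4.4096, h=2.3570
θ=143°:   candidates: C₊=(3.7615,2.6524) cross=20.787; C₋=(3.4398,-2.0506) cross=-20.787
θ=143°:   branch + wants cross > 0 → take C=(3.7615,2.6524) (cross=20.787)
θ=143°: ex = (C−B)/|BC| = (0.9120,0.4101); ey = (-0.4101,0.9120)
θ=143°: P = B + -3.22·ex + 1.34·ey = (-4.2849,0.5034)
θ=292°: B = A + 1.00·(cos292°, sin292°) = (0.3746, -0.9272)
θ=292°: |BD| = 7.6816
θ=292°: circle(B,5.00) ∩ circle(D,5.00): a=3.8408, h=3.2013
θ=292°:   candidates: C₊=(3.8009,2.7143) cross=24.591; C₋=(4.5737,-3.6415) cross=-24.591
θ=292°:   branch + wants cross > 0 → take C=(3.8009,2.7143) (cross=24.591)
θ=292°: ex = (C−B)/|BC| = (0.6853,0.7283); ey = (-0.7283,0.6853)
θ=292°: P = B + -3.22·ex + 1.34·ey = (-2.8078,-2.3541)

θ=143°: -4.28 0.50
θ=292°: -2.81 -2.35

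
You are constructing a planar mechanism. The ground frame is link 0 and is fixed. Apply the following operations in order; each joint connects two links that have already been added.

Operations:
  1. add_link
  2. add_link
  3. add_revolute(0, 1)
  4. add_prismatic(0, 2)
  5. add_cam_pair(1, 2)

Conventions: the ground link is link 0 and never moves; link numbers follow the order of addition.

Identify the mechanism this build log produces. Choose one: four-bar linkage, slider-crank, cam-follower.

links: 3 (incl. ground); joints: 1 revolute, 1 prismatic, 1 higher (cam) pair, forming one closed loop
3 links, revolute + prismatic + higher pair in one loop → cam-follower

cam-follower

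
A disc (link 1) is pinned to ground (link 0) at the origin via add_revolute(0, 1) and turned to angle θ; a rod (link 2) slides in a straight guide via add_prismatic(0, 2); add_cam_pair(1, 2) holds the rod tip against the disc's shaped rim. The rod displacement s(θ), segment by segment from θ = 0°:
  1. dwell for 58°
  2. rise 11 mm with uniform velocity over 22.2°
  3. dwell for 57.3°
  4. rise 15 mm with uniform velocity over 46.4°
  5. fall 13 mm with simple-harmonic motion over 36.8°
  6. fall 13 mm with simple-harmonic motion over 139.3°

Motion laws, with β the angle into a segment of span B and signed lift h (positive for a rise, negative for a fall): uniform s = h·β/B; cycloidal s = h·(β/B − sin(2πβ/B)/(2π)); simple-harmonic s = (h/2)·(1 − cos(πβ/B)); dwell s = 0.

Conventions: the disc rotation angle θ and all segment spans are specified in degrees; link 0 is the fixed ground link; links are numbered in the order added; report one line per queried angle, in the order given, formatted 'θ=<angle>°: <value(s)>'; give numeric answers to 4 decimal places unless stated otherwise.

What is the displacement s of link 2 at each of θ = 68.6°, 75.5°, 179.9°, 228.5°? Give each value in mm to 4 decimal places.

segment 1 (0° to 58°, dwell): s unchanged at 0.0000
θ = 68.6° falls in segment 2 (58° to 80.2°, uniform, h = 11): β = 68.6 − 58 = 10.6°, B = 22.2°; Δs = 11·10.6/22.2 = 5.2523; s = 0.0000 + 5.2523 = 5.2523
θ = 75.5° falls in segment 2 (58° to 80.2°, uniform, h = 11): β = 75.5 − 58 = 17.5°, B = 22.2°; Δs = 11·17.5/22.2 = 8.6712; s = 0.0000 + 8.6712 = 8.6712
segment 2 (58° to 80.2°, uniform, h = 11) is passed completely: s = 0.0000 + (11) = 11.0000
segment 3 (80.2° to 137.5°, dwell): s unchanged at 11.0000
θ = 179.9° falls in segment 4 (137.5° to 183.9°, uniform, h = 15): β = 179.9 − 137.5 = 42.4°, B = 46.4°; Δs = 15·42.4/46.4 = 13.7069; s = 11.0000 + 13.7069 = 24.7069
segment 4 (137.5° to 183.9°, uniform, h = 15) is passed completely: s = 11.0000 + (15) = 26.0000
segment 5 (183.9° to 220.7°, simple-harmonic, h = -13) is passed completely: s = 26.0000 + (-13) = 13.0000
θ = 228.5° falls in segment 6 (220.7° to 360°, simple-harmonic, h = -13): β = 228.5 − 220.7 = 7.8°, B = 139.3°; Δs = -13/2·(1 − cos(π·0.0560)) = -0.1003; s = 13.0000 − 0.1003 = 12.8997

θ=68.6°: 5.2523
θ=75.5°: 8.6712
θ=179.9°: 24.7069
θ=228.5°: 12.8997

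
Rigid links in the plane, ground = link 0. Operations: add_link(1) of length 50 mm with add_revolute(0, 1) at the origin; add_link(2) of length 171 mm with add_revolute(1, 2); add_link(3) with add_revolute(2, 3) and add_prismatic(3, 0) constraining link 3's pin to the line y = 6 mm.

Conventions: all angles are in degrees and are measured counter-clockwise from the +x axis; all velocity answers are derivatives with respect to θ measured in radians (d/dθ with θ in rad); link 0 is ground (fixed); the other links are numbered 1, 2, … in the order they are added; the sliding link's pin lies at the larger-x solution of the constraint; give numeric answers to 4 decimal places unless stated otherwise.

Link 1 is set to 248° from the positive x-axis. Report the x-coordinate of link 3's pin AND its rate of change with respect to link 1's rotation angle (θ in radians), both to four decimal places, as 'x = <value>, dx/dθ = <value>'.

geometry: r = 50 mm, L = 171 mm, e = 6 mm
crank pin P = (r cos θ, r sin θ) = (-18.730330, -46.359193)
h = r sin θ − e = -46.359193 − 6 = -52.359193
x = r cos θ + √(L² − h²) = -18.730330 + 162.786716 = 144.056386
dx/dθ = −r sin θ − h·r cos θ/√(L² − h²) (θ in radians; h = -52.359193) = 40.334715

x = 144.0564, dx/dθ = 40.3347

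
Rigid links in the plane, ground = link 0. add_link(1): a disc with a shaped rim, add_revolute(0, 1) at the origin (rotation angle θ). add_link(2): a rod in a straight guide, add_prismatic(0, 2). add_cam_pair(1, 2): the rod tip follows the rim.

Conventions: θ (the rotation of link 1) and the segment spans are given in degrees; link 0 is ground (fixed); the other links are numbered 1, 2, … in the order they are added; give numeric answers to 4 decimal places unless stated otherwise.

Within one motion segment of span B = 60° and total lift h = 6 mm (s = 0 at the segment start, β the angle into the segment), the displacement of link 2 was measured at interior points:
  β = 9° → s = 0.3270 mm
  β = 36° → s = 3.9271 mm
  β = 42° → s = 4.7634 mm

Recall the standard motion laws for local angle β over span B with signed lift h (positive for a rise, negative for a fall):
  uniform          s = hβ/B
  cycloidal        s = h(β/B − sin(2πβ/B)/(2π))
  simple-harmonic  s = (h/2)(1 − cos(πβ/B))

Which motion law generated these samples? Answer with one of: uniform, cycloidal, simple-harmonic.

candidates at β/B = r: uniform s = h·r (linear in β); cycloidal s = h·(r − sin(2πr)/(2π)); simple-harmonic s = (h/2)(1 − cos(πr))
β=9°: printed 0.3270 | uniform 0.9000, cycloidal 0.1274, simple-harmonic 0.3270
β=36°: printed 3.9271 | uniform 3.6000, cycloidal 4.1613, simple-harmonic 3.9271
β=42°: printed 4.7634 | uniform 4.2000, cycloidal 5.1082, simple-harmonic 4.7634
only one law matches every sample → simple-harmonic

simple-harmonic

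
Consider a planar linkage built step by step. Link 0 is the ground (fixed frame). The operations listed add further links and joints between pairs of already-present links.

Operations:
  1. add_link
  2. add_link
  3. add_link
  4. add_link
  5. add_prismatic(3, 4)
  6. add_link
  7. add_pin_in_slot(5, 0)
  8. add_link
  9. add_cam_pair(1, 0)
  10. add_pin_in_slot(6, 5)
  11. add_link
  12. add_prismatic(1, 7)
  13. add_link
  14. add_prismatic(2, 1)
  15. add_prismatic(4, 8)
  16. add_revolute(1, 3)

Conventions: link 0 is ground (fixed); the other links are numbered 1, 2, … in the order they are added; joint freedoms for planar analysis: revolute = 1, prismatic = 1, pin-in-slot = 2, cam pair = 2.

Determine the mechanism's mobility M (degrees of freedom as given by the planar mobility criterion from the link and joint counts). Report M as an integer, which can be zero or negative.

link 0 = ground. State L|J1|J2 = 1|0|0
+link1  2|0|0
+link2  3|0|0
+link3  4|0|0
+link4  5|0|0
P(3,4) f=1→J1  5|1|0
+link5  6|1|0
PS(5,0) f=2→J2  6|1|1
+link6  7|1|1
C(1,0) f=2→J2  7|1|2
PS(6,5) f=2→J2  7|1|3
+link7  8|1|3
P(1,7) f=1→J1  8|2|3
+link8  9|2|3
P(2,1) f=1→J1  9|3|3
P(4,8) f=1→J1  9|4|3
R(1,3) f=1→J1  9|5|3
M = 3(9−1)−2·5−3 = 24−10−3 = 11

M = 11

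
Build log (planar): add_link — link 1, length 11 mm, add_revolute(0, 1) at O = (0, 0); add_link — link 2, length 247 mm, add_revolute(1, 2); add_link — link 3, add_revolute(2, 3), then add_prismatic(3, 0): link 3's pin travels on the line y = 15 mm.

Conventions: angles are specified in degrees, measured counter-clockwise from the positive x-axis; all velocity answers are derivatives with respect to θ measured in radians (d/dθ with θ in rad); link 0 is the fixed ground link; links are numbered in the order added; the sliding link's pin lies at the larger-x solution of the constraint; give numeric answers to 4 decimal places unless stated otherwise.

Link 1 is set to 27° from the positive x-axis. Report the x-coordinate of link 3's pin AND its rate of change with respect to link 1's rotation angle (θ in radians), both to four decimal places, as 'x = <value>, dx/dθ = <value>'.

geometry: r = 11 mm, L = 247 mm, e = 15 mm
crank pin P = (r cos θ, r sin θ) = (9.801072, 4.993895)
h = r sin θ − e = 4.993895 − 15 = -10.006105
x = r cos θ + √(L² − h²) = 9.801072 + 246.797240 = 256.598312
dx/dθ = −r sin θ − h·r cos θ/√(L² − h²) (θ in radians; h = -10.006105) = -4.596523

x = 256.5983, dx/dθ = -4.5965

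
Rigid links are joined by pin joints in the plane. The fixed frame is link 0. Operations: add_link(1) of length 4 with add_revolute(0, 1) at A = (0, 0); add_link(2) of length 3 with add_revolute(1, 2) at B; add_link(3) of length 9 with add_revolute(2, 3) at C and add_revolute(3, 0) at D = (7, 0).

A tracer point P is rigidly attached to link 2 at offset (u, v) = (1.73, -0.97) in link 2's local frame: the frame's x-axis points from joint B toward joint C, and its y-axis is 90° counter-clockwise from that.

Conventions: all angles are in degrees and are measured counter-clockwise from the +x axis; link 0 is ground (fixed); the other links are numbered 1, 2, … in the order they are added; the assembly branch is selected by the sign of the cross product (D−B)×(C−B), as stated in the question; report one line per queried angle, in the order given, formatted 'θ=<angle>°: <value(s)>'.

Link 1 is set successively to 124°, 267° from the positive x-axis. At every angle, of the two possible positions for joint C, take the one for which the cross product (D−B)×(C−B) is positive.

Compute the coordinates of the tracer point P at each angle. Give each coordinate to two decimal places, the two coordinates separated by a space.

A=(0,0), D=(7.00,0)
θ=124°: B = A + 4.00·(cos124°, sin124°) = (-2.2368, 3.3162)
θ=124°: |BD| = 9.8140
θ=124°: circle(B,3.00) ∩ circle(D,9.00): a=1.2388, h=2.7323
θ=124°:   candidates: C₊=(-0.1476,5.4692) cross=26.815; C₋=(-1.9941,0.3260) cross=-26.815
θ=124°:   branch + wants cross > 0 → take C=(-0.1476,5.4692) (cross=26.815)
θ=124°: ex = (C−B)/|BC| = (0.6964,0.7177); ey = (-0.7177,0.6964)
θ=124°: P = B + 1.73·ex + -0.97·ey = (-0.3359,3.8822)
θ=267°: B = A + 4.00·(cos267°, sin267°) = (-0.2093, -3.9945)
θ=267°: |BD| = 8.2420
θ=267°: circle(B,3.00) ∩ circle(D,9.00): a=-0.2469, h=2.9898
θ=267°:   candidates: C₊=(-1.8743,-1.4989) cross=24.642; C₋=(1.0238,-6.7294) cross=-24.642
θ=267°:   branch + wants cross > 0 → take C=(-1.8743,-1.4989) (cross=24.642)
θ=267°: ex = (C−B)/|BC| = (-0.5550,0.8319); ey = (-0.8319,-0.5550)
θ=267°: P = B + 1.73·ex + -0.97·ey = (-0.3626,-2.0171)

θ=124°: -0.34 3.88
θ=267°: -0.36 -2.02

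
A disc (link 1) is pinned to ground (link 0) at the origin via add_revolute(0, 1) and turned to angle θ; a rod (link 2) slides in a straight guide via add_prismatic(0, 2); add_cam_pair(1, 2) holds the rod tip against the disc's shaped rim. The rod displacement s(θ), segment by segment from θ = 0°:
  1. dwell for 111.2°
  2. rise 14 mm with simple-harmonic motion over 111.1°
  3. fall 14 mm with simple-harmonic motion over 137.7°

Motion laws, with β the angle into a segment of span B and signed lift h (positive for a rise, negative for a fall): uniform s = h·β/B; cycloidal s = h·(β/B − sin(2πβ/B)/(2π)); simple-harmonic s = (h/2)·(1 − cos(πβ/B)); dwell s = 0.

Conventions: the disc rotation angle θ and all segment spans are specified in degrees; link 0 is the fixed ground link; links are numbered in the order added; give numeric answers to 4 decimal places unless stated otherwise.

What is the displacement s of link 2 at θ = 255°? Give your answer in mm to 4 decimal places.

segment 1 (0° to 111.2°, dwell): s unchanged at 0.0000
segment 2 (111.2° to 222.3°, simple-harmonic, h = 14) is passed completely: s = 0.0000 + (14) = 14.0000
θ = 255° falls in segment 3 (222.3° to 360°, simple-harmonic, h = -14): β = 255 − 222.3 = 32.7°, B = 137.7°; Δs = -14/2·(1 − cos(π·0.2375)) = -1.8593; s = 14.0000 − 1.8593 = 12.1407

12.1407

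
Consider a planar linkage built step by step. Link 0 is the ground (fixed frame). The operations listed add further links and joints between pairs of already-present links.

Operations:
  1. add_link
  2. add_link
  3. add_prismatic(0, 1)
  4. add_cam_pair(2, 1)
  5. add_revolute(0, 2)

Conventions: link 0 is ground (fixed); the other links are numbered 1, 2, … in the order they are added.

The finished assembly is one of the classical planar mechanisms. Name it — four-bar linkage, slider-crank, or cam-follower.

links: 3 (incl. ground); joints: 1 revolute, 1 prismatic, 1 higher (cam) pair, forming one closed loop
3 links, revolute + prismatic + higher pair in one loop → cam-follower

cam-follower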